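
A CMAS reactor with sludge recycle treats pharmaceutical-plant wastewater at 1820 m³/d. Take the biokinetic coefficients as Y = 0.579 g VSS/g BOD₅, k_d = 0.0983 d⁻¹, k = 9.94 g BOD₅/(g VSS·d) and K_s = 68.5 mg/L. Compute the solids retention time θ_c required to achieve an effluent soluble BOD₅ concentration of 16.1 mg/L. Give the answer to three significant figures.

θ_c ≈ 1.00 d

Specific growth rate at S = 16.1 mg/L: μ = YkS/(K_s+S) = 0.579·9.94·16.1/(68.5+16.1) = 1.095 d⁻¹.
Then 1/θ_c = μ − k_d = 1.095 − 0.0983 = 0.9970 d⁻¹, giving θ_c = 1.003 d.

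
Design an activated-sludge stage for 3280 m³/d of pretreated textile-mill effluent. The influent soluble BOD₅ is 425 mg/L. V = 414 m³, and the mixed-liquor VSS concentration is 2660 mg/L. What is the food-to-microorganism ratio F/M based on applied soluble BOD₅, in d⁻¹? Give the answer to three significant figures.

F/M = Q·S₀ / (V·X) = 3280 × 425 / (414.0 × 2660) = 1.266 g soluble BOD₅·(g VSS·d)⁻¹.

F/M ≈ 1.27 d⁻¹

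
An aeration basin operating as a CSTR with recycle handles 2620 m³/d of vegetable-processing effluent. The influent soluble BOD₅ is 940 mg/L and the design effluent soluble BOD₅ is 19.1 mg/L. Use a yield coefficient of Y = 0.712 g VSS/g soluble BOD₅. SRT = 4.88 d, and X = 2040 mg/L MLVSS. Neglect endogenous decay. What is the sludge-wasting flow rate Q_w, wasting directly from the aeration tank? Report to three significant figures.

With k_d = 0 the design equation reduces to V = Y Q (S₀−S) θ_c / X = 0.712 × 2620 × (940 − 19.1) × 4.88 / 2040 = 4109 m³.
For wasting at MLVSS concentration, Q_w = V/θ_c = 4109/4.88 = 842.1 m³/d.

Q_w ≈ 842 m³/d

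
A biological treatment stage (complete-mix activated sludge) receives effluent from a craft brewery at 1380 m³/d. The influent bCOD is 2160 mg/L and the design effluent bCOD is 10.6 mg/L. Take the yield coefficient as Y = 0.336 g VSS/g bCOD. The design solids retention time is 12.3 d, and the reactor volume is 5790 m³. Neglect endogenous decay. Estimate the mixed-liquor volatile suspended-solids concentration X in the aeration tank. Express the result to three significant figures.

Without decay, X = Y Q (S₀−S) θ_c / V = 0.336 × 1380 × (2160 − 10.6) × 12.3 / 5790 = 2117 mg/L.

X ≈ 2120 mg/L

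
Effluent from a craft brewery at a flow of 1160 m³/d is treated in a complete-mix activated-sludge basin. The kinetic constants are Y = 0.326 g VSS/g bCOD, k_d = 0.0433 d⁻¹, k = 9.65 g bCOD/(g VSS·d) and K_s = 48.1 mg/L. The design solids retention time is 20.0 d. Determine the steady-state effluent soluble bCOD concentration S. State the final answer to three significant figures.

From the Monod/SRT balance for a CMAS, S = K_s·(1+k_d θ_c)/[θ_c·(Y k − k_d) − 1] = 48.1 × (1 + 0.0433 × 20.0) / [20.0 × (0.326 × 9.65 − 0.0433) − 1] = 89.75 / 61.05 = 1.470 mg/L.

S ≈ 1.47 mg/L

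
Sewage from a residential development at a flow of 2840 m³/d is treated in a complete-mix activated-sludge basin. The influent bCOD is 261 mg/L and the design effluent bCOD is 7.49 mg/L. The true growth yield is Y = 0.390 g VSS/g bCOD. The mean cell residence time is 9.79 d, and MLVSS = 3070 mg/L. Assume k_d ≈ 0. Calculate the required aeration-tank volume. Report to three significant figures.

V ≈ 895 m³

With k_d = 0 the design equation reduces to V = Y Q (S₀−S) θ_c / X = 0.390 × 2840 × (261 − 7.49) × 9.79 / 3070 = 895.4 m³.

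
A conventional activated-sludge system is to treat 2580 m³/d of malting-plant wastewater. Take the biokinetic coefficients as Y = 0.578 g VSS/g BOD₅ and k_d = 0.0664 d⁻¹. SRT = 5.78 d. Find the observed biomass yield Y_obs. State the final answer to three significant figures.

Y_obs ≈ 0.418 g VSS/g BOD₅

Y_obs = Y / (1 + k_d θ_c) = 0.578 / (1 + 0.0664 × 5.78) = 0.578 / 1.384 = 0.4177.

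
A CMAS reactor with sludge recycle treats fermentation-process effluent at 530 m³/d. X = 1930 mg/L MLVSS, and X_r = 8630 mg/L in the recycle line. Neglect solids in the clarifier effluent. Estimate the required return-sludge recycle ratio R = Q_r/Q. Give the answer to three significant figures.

R ≈ 0.288

Mass balance around the secondary clarifier (neglecting effluent solids): R = X / (X_r − X) = 1930 / (8630 − 1930) = 0.2881.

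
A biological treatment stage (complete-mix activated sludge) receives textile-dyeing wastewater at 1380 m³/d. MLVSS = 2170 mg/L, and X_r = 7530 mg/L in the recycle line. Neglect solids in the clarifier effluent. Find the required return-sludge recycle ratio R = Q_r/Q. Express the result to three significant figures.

R = Q_r/Q = X/(X_r − X) = 2170 / (7530 − 2170) = 0.4049.

R ≈ 0.405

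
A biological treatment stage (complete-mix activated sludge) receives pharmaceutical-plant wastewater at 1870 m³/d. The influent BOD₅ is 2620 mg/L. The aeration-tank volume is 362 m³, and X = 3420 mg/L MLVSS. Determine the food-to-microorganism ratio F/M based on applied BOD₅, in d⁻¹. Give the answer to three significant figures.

F/M ≈ 3.96 d⁻¹

F/M = Q·S₀ / (V·X) = 1870 × 2620 / (362.0 × 3420) = 3.957 g BOD₅·(g VSS·d)⁻¹.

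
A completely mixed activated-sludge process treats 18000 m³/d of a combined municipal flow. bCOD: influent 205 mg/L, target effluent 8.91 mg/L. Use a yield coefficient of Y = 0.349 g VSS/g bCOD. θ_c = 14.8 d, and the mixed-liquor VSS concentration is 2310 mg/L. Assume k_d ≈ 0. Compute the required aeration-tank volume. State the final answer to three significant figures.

With k_d = 0 the design equation reduces to V = Y Q (S₀−S) θ_c / X = 0.349 × 18000 × (205 − 8.91) × 14.8 / 2310 = 7892 m³.

V ≈ 7890 m³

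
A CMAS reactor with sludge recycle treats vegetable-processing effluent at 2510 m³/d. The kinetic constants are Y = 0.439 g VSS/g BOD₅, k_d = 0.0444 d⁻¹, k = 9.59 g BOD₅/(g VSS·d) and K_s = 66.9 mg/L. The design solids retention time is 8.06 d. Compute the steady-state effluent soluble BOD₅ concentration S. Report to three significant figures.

For a completely mixed reactor with recycle the Lawrence–McCarty relation gives S = K_s·(1 + k_d·θ_c) / [θ_c·(Y·k − k_d) − 1] = 66.9 × (1 + 0.0444 × 8.06) / [8.06 × (0.439 × 9.59 − 0.0444) − 1] = 90.84 / 32.57 = 2.789 mg/L.

S ≈ 2.79 mg/L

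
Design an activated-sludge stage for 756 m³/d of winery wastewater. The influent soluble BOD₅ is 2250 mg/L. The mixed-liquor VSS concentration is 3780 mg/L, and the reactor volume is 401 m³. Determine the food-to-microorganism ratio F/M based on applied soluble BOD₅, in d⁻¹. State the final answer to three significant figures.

F/M ≈ 1.12 d⁻¹

F/M = Q·S₀ / (V·X) = 756 × 2250 / (401.0 × 3780) = 1.122 g soluble BOD₅·(g VSS·d)⁻¹.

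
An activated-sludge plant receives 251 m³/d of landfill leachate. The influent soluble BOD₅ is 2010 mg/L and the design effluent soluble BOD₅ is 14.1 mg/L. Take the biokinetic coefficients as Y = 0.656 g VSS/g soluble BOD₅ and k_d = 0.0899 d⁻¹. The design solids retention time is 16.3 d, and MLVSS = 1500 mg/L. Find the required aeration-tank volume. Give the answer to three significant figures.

Rearranging the biomass balance for a CMAS with decay, V = Y·Q·ΔS·θ_c / [X·(1+k_d θ_c)] = 0.656 × 251 × (2010 − 14.1) × 16.3 / [1500 × (1 + 0.0899 × 16.3)] = 5.36×10^6 / 3698 = 1449 m³.

V ≈ 1450 m³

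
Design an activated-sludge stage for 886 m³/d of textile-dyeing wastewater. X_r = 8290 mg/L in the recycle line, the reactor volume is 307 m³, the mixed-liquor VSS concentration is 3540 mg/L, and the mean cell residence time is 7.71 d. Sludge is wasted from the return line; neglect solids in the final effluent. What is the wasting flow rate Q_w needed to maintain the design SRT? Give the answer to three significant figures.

Q_w ≈ 17.0 m³/d

Q_w = (V·X)/(θ_c X_r) = 307.0 × 3540 / (7.71 × 8290) = 17.00 m³/d.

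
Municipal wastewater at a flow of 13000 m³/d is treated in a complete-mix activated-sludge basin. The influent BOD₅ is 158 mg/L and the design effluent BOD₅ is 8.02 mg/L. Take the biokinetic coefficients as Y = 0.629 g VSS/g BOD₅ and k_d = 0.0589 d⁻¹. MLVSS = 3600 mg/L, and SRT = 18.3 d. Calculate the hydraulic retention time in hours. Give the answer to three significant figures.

τ ≈ 5.54 h

From the SRT design equation V = Y Q (S₀−S) θ_c / [X (1 + k_d θ_c)] = 0.629 × 13000 × (158 − 8.02) × 18.3 / [3600 × (1 + 0.0589 × 18.3)] = 2.24×10^7 / 7480 = 3000 m³.
Hydraulic retention time τ = V/Q = 3000 / 13000 = 0.2308 d = 5.539 h.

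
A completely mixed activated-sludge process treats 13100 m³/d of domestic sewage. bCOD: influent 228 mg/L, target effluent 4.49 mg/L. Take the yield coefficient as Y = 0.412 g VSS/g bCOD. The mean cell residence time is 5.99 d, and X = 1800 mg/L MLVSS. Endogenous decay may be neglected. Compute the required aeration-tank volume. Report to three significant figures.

With k_d = 0 the design equation reduces to V = Y Q (S₀−S) θ_c / X = 0.412 × 13100 × (228 − 4.49) × 5.99 / 1800 = 4014 m³.

V ≈ 4010 m³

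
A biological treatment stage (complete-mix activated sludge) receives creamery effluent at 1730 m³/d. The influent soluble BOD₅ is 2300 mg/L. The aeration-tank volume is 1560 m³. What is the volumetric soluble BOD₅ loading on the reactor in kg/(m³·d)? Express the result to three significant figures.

L_v ≈ 2.55 kg soluble BOD₅/(m³·d)

L_v = Q S₀ / V = 1730 × 2300 × 10⁻³ / 1560 = 2.551 kg/(m³·d).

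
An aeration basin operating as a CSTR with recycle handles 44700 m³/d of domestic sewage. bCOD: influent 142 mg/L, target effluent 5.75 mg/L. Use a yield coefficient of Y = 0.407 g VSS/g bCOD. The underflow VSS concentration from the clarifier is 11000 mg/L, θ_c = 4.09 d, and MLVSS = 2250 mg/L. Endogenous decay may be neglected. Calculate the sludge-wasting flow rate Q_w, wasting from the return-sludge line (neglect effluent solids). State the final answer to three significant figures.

Q_w ≈ 225 m³/d

With k_d = 0 the design equation reduces to V = Y Q (S₀−S) θ_c / X = 0.407 × 44700 × (142 − 5.75) × 4.09 / 2250 = 4506 m³.
Q_w = (V·X)/(θ_c X_r) = 4506 × 2250 / (4.09 × 11000) = 225.3 m³/d.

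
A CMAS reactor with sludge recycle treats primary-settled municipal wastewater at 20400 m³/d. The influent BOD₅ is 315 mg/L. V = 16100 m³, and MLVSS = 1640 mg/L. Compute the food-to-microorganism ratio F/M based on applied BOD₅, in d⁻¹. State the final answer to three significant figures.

F/M ≈ 0.243 d⁻¹

F/M = applied load / biomass = Q·S₀/(V·X) = 20400 × 315 / (16100 × 1640) = 0.2434 d⁻¹.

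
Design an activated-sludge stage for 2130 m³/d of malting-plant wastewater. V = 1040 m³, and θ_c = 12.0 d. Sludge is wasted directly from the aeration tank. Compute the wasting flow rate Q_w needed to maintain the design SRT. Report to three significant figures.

For wasting at MLVSS concentration, Q_w = V/θ_c = 1040/12.0 = 86.67 m³/d.

Q_w ≈ 86.7 m³/d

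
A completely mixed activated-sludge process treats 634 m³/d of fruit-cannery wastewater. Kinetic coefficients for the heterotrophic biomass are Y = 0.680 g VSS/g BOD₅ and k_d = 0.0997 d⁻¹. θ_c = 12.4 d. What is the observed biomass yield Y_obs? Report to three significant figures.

Y_obs ≈ 0.304 g VSS/g BOD₅

The observed yield is Y_obs = Y/(1 + k_d·θ_c) = 0.680 / (1 + 0.0997 × 12.4) = 0.680 / 2.236 = 0.3041 g VSS per g BOD₅ removed.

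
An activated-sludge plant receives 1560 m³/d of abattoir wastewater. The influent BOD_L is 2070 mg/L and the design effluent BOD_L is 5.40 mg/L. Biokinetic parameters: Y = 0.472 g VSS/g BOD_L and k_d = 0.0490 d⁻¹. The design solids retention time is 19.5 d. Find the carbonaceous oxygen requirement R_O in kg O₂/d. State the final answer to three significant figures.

Y_obs = Y / (1 + k_d θ_c) = 0.472 / (1 + 0.0490 × 19.5) = 0.472 / 1.956 = 0.2414.
Substrate removed = Q·(S₀ − S) = 1560 m³/d × (2070 − 5.40) g/m³ = 3.22×10^6 g/d = 3221 kg/d.
Biomass synthesised: P_X = Y_obs × 3221 = 777.4 kg VSS/d.
Carbonaceous O₂ demand = substrate oxidised − cell-mass equivalent = 3221 − 1.42 × 777.4 = 2117 kg O₂/d.

R_O ≈ 2120 kg O₂/d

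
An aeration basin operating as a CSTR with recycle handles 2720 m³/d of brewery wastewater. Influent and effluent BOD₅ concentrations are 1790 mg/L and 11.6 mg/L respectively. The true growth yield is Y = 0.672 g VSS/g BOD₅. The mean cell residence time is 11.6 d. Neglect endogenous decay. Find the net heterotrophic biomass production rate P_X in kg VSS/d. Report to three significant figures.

With endogenous decay neglected, the observed yield equals the true yield: Y_obs = Y = 0.672 g VSS/g BOD₅.
ΔS = 1790 − 11.6 = 1778 mg/L, so the substrate removal rate is 2720 × 1778/1000 = 4837 kg BOD₅/d.
Biomass produced: P_X = Y_obs·Q·ΔS = 0.6720 × 4837 ≈ 3251 kg VSS/d.

P_X ≈ 3250 kg VSS/d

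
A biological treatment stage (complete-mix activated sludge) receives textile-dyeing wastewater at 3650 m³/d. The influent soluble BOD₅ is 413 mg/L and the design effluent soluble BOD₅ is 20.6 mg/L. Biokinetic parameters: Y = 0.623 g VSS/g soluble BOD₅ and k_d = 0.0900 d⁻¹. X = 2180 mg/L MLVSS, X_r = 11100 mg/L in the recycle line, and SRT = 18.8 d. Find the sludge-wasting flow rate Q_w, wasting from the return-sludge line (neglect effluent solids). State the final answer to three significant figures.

Q_w ≈ 29.9 m³/d

From the SRT design equation V = Y Q (S₀−S) θ_c / [X (1 + k_d θ_c)] = 0.623 × 3650 × (413 − 20.6) × 18.8 / [2180 × (1 + 0.0900 × 18.8)] = 1.68×10^7 / 5869 = 2858 m³.
Wasting from the return line (neglecting effluent solids): Q_w = V·X / (θ_c·X_r) = 2858 × 2180 / (18.8 × 11100) = 29.86 m³/d.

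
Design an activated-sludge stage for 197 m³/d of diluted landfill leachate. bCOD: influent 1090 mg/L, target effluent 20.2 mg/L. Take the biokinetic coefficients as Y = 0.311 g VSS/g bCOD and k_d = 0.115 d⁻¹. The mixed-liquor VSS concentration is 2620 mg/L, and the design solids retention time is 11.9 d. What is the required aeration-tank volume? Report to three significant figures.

Rearranging the biomass balance for a CMAS with decay, V = Y·Q·ΔS·θ_c / [X·(1+k_d θ_c)] = 0.311 × 197 × (1090 − 20.2) × 11.9 / [2620 × (1 + 0.115 × 11.9)] = 7.8×10^5 / 6205 = 125.7 m³.

V ≈ 126 m³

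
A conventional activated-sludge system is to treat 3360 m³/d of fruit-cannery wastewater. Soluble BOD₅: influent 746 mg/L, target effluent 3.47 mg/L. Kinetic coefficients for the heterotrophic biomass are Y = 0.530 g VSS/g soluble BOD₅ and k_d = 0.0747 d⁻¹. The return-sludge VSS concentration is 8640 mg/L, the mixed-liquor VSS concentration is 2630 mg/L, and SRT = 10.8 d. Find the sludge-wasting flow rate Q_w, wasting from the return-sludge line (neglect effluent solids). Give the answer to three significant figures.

Rearranging the biomass balance for a CMAS with decay, V = Y·Q·ΔS·θ_c / [X·(1+k_d θ_c)] = 0.530 × 3360 × (746 − 3.47) × 10.8 / [2630 × (1 + 0.0747 × 10.8)] = 1.43×10^7 / 4752 = 3005 m³.
Q_w = (V·X)/(θ_c X_r) = 3005 × 2630 / (10.8 × 8640) = 84.71 m³/d.

Q_w ≈ 84.7 m³/d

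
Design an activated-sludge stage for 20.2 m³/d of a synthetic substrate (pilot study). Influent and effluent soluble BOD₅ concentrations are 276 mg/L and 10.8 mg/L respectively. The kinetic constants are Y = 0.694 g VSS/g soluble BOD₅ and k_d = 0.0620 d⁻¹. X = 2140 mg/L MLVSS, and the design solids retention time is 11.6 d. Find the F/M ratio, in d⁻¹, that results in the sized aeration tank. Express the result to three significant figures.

F/M ≈ 0.222 d⁻¹

From the SRT design equation V = Y Q (S₀−S) θ_c / [X (1 + k_d θ_c)] = 0.694 × 20.2 × (276 − 10.8) × 11.6 / [2140 × (1 + 0.0620 × 11.6)] = 4.31×10^4 / 3679 = 11.72 m³.
F/M = applied load / biomass = Q·S₀/(V·X) = 20.2 × 276 / (11.72 × 2140) = 0.2223 d⁻¹.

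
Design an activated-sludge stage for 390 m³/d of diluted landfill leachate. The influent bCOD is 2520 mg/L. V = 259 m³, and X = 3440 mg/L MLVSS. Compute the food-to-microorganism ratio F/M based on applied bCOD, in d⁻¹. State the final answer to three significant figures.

F/M = applied load / biomass = Q·S₀/(V·X) = 390 × 2520 / (259.0 × 3440) = 1.103 d⁻¹.

F/M ≈ 1.10 d⁻¹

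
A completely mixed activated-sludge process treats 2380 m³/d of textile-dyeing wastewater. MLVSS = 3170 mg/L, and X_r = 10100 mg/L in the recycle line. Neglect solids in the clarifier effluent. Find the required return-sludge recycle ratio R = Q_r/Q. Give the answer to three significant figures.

Solids balance on the clarifier gives (1+R)X = R·X_r, so R = X/(X_r − X) = 3170 / (10100 − 3170) = 0.4574.

R ≈ 0.457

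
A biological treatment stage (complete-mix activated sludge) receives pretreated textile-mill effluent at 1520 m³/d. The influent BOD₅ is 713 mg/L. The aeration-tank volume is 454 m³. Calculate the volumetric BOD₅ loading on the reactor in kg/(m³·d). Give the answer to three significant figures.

Applied BOD₅ load per unit volume = Q·S₀/V = (1520 × 713/1000)/454.0 = 2.387 kg BOD₅·m⁻³·d⁻¹.

L_v ≈ 2.39 kg BOD₅/(m³·d)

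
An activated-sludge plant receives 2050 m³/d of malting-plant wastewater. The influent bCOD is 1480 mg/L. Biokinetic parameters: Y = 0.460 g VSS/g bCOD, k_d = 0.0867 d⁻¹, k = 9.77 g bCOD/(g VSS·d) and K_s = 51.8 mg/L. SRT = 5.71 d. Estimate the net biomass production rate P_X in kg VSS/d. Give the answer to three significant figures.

For a completely mixed reactor with recycle the Lawrence–McCarty relation gives S = K_s·(1 + k_d·θ_c) / [θ_c·(Y·k − k_d) − 1] = 51.8 × (1 + 0.0867 × 5.71) / [5.71 × (0.460 × 9.77 − 0.0867) − 1] = 77.44 / 24.17 = 3.205 mg/L.
Correct the yield for decay: Y_obs = Y/(1 + k_d θ_c) = 0.460 / (1 + 0.0867 × 5.71) = 0.460 / 1.495 = 0.3077.
Substrate removed = Q·(S₀ − S) = 2050 m³/d × (1480 − 3.20) g/m³ = 3.03×10^6 g/d = 3027 kg/d.
So the net sludge growth is P_X = 0.3077 × 3027 = 931.5 kg VSS/d.

P_X ≈ 931 kg VSS/d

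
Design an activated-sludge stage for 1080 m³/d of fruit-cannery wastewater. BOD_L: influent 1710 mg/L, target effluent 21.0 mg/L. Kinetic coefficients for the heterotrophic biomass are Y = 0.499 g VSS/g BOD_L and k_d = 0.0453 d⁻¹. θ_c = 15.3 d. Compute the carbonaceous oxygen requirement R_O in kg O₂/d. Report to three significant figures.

Correct the yield for decay: Y_obs = Y/(1 + k_d θ_c) = 0.499 / (1 + 0.0453 × 15.3) = 0.499 / 1.693 = 0.2947.
ΔS = 1710 − 21.0 = 1689 mg/L, so the substrate removal rate is 1080 × 1689/1000 = 1824 kg BOD_L/d.
Net sludge production P_X = 0.2947 × 1824 = 537.6 kg VSS/d.
R_O = Q·ΔS − 1.42 P_X = 1824 − 763.4 = 1061 kg O₂/d.

R_O ≈ 1060 kg O₂/d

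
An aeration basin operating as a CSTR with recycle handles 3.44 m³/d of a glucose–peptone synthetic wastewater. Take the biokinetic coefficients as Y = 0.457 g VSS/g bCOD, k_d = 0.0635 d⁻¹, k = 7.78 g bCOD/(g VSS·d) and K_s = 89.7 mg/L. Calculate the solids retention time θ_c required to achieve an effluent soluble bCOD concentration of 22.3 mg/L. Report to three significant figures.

At the target effluent, Y k S/(K_s+S) = 0.457×7.78×22.3/112.0 = 0.7079 d⁻¹.
1/θ_c = 0.7079 − 0.0635 = 0.6444 d⁻¹, so θ_c = 1.552 d.

θ_c ≈ 1.55 d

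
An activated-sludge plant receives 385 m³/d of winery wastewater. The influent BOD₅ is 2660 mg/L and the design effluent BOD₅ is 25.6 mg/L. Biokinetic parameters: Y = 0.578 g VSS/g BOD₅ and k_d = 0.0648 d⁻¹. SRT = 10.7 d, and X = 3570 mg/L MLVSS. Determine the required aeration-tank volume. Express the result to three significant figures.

Steady-state biomass mass balance: V·X·(1 + k_d·θ_c) = Y·Q·(S₀ − S)·θ_c, so V = 0.578 × 385 × (2660 − 25.6) × 10.7 / [3570 × (1 + 0.0648 × 10.7)] = 6.27×10^6 / 6045 = 1038 m³.

V ≈ 1040 m³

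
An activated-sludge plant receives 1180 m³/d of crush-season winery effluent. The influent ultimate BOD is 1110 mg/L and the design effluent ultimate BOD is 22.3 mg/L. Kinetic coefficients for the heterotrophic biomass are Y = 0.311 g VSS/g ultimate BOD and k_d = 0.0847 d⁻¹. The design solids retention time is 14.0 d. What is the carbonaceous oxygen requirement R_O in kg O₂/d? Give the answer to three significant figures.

R_O ≈ 1020 kg O₂/d

Y_obs = Y / (1 + k_d θ_c) = 0.311 / (1 + 0.0847 × 14.0) = 0.311 / 2.186 = 0.1423.
Mass of ultimate BOD removed per day: Q(S₀ − S) = 1180 × 1088 g/m³ = 1283 kg/d.
Biomass synthesised: P_X = Y_obs × 1283 = 182.6 kg VSS/d.
R_O = Q·(S₀ − S) − 1.42·P_X = 1283 − 1.42 × 182.6 = 1024 kg O₂/d.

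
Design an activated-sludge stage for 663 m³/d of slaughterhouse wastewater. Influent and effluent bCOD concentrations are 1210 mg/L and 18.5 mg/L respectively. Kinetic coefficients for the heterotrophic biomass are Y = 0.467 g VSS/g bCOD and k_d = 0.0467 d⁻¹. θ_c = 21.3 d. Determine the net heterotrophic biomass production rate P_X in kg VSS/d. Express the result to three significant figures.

P_X ≈ 185 kg VSS/d

Y_obs = Y / (1 + k_d θ_c) = 0.467 / (1 + 0.0467 × 21.3) = 0.467 / 1.995 = 0.2341.
Mass of bCOD removed per day: Q(S₀ − S) = 663 × 1192 g/m³ = 790.0 kg/d.
So the net sludge growth is P_X = 0.2341 × 790.0 = 184.9 kg VSS/d.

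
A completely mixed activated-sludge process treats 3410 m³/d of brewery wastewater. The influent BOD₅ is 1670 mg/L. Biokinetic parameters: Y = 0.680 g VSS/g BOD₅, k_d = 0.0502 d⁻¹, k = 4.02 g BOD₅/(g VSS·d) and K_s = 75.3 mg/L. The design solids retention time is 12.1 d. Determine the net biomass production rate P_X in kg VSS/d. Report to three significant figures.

Effluent substrate depends only on kinetics and SRT: S = K_s(1 + k_d θ_c) / [θ_c(Yk − k_d) − 1] = 75.3 × (1 + 0.0502 × 12.1) / [12.1 × (0.680 × 4.02 − 0.0502) − 1] = 121.0 / 31.47 = 3.846 mg/L.
Y_obs = Y / (1 + k_d θ_c) = 0.680 / (1 + 0.0502 × 12.1) = 0.680 / 1.607 = 0.4230.
ΔS = 1670 − 3.85 = 1666 mg/L, so the substrate removal rate is 3410 × 1666/1000 = 5682 kg BOD₅/d.
P_X = Y_obs · Q(S₀ − S) = 0.4230 × 5682 = 2404 kg VSS/d.

P_X ≈ 2400 kg VSS/d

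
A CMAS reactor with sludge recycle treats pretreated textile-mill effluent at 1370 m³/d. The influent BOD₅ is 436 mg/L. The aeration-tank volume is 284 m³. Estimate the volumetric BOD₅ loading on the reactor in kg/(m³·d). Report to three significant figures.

L_v = Q S₀ / V = 1370 × 436 × 10⁻³ / 284.0 = 2.103 kg/(m³·d).

L_v ≈ 2.10 kg BOD₅/(m³·d)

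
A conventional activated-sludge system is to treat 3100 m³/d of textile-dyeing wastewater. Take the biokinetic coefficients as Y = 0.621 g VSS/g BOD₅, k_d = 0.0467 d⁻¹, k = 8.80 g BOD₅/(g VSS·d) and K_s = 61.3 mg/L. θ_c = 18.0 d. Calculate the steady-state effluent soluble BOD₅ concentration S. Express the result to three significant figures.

S ≈ 1.17 mg/L

Effluent substrate depends only on kinetics and SRT: S = K_s(1 + k_d θ_c) / [θ_c(Yk − k_d) − 1] = 61.3 × (1 + 0.0467 × 18.0) / [18.0 × (0.621 × 8.80 − 0.0467) − 1] = 112.8 / 96.53 = 1.169 mg/L.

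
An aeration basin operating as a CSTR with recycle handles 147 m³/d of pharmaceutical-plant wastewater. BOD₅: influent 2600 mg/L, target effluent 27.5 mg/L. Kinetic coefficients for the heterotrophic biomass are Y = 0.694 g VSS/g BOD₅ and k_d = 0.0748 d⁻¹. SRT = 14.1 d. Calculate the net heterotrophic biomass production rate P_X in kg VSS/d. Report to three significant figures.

P_X ≈ 128 kg VSS/d

Correct the yield for decay: Y_obs = Y/(1 + k_d θ_c) = 0.694 / (1 + 0.0748 × 14.1) = 0.694 / 2.055 = 0.3378.
ΔS = 2600 − 27.5 = 2572 mg/L, so the substrate removal rate is 147 × 2572/1000 = 378.2 kg BOD₅/d.
Biomass produced: P_X = Y_obs·Q·ΔS = 0.3378 × 378.2 ≈ 127.7 kg VSS/d.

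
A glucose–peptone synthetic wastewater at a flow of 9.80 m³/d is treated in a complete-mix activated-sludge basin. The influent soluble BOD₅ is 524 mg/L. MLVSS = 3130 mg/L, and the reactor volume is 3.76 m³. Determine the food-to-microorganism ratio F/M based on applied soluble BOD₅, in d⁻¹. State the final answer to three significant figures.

F/M ≈ 0.436 d⁻¹

F/M = Q·S₀ / (V·X) = 9.80 × 524 / (3.760 × 3130) = 0.4363 g soluble BOD₅·(g VSS·d)⁻¹.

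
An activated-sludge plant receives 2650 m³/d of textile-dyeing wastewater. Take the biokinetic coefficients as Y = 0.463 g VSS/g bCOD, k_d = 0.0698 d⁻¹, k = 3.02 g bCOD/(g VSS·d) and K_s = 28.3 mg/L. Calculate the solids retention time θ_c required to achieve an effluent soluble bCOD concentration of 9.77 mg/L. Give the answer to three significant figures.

Specific growth rate at S = 9.77 mg/L: μ = YkS/(K_s+S) = 0.463·3.02·9.77/(28.3+9.77) = 0.3588 d⁻¹.
θ_c = 1/(μ − k_d) = 1/(0.3588 − 0.0698) = 1/0.2890 = 3.460 d.

θ_c ≈ 3.46 d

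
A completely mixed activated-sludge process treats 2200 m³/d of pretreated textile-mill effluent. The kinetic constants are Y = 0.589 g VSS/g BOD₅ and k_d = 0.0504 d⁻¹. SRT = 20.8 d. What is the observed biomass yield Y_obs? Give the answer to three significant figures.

Y_obs ≈ 0.288 g VSS/g BOD₅

The observed yield is Y_obs = Y/(1 + k_d·θ_c) = 0.589 / (1 + 0.0504 × 20.8) = 0.589 / 2.048 = 0.2876 g VSS per g BOD₅ removed.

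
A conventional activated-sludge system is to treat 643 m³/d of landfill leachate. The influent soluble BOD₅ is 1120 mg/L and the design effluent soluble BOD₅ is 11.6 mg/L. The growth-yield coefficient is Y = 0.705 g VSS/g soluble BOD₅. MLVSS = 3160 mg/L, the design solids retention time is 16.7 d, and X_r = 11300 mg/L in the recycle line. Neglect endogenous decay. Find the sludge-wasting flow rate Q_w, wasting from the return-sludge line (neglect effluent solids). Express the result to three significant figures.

Biomass mass balance (decay neglected): V·X = Y·Q·(S₀ − S)·θ_c, so V = 0.705 × 643 × (1120 − 11.6) × 16.7 / 3160 = 2655 m³.
Q_w = (V·X)/(θ_c X_r) = 2655 × 3160 / (16.7 × 11300) = 44.46 m³/d.

Q_w ≈ 44.5 m³/d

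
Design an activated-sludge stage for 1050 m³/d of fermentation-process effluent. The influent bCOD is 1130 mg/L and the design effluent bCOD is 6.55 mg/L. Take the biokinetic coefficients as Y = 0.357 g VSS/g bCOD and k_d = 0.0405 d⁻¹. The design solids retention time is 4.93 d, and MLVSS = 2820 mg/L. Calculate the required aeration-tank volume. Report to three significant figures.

V ≈ 614 m³

Steady-state biomass mass balance: V·X·(1 + k_d·θ_c) = Y·Q·(S₀ − S)·θ_c, so V = 0.357 × 1050 × (1130 − 6.55) × 4.93 / [2820 × (1 + 0.0405 × 4.93)] = 2.08×10^6 / 3383 = 613.7 m³.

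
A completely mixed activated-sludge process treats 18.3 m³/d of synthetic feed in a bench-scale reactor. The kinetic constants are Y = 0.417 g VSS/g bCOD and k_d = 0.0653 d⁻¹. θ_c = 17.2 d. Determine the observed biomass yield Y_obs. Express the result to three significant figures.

Y_obs ≈ 0.196 g VSS/g bCOD

Observed yield with endogenous decay: Y_obs = Y / (1 + k_d·θ_c) = 0.417 / (1 + 0.0653 × 17.2) = 0.417 / 2.123 = 0.1964 g VSS/g bCOD.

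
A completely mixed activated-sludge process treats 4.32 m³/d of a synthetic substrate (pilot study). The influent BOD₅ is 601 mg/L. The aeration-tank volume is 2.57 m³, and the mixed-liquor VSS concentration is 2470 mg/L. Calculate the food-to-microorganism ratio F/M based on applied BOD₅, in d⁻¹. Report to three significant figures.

F/M = Q·S₀ / (V·X) = 4.32 × 601 / (2.570 × 2470) = 0.4090 g BOD₅·(g VSS·d)⁻¹.

F/M ≈ 0.409 d⁻¹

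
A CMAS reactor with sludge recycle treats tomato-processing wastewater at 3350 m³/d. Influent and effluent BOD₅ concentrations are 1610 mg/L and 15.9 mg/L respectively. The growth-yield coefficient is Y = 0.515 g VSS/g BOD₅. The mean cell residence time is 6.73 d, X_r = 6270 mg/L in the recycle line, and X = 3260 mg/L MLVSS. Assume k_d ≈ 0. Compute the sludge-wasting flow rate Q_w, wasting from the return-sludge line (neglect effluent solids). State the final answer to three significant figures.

Q_w ≈ 439 m³/d

With k_d = 0 the design equation reduces to V = Y Q (S₀−S) θ_c / X = 0.515 × 3350 × (1610 − 15.9) × 6.73 / 3260 = 5678 m³.
θ_c = V·X/(Q_w·X_r) when wasting from the recycle, so Q_w = V·X/(θ_c·X_r) = 5678 × 3260 / (6.73 × 6270) = 438.6 m³/d.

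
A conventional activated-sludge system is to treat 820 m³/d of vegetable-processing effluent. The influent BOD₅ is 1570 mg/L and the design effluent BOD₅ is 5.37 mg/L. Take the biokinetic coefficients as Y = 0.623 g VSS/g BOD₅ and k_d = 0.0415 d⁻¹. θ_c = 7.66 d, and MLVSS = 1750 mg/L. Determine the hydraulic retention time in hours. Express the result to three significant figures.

Steady-state biomass mass balance: V·X·(1 + k_d·θ_c) = Y·Q·(S₀ − S)·θ_c, so V = 0.623 × 820 × (1570 − 5.37) × 7.66 / [1750 × (1 + 0.0415 × 7.66)] = 6.12×10^6 / 2306 = 2655 m³.
Hydraulic retention time τ = V/Q = 2655 / 820 = 3.238 d = 77.70 h.

τ ≈ 77.7 h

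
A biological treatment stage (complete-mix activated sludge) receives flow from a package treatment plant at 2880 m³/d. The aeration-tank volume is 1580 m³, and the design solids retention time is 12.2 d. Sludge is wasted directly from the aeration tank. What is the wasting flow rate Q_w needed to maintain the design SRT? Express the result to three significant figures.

Q_w ≈ 130 m³/d

With mixed-liquor wasting, θ_c = V/Q_w, so Q_w = V/θ_c = 1580/12.2 = 129.5 m³/d.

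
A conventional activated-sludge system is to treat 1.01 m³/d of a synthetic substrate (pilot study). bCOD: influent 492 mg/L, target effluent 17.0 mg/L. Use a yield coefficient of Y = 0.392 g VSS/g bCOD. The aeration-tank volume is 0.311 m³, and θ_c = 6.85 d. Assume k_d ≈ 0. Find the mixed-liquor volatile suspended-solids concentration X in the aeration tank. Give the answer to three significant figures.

X ≈ 4140 mg/L

From V·X = Y·Q·(S₀ − S)·θ_c (decay neglected): X = 0.392 × 1.01 × (492 − 17.0) × 6.85 / 0.311 = 4142 mg/L.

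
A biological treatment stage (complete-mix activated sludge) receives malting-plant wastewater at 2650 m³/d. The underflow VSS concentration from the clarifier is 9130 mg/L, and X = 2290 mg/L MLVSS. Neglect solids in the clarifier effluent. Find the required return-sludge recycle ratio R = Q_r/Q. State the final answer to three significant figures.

Mass balance around the secondary clarifier (neglecting effluent solids): R = X / (X_r − X) = 2290 / (9130 − 2290) = 0.3348.

R ≈ 0.335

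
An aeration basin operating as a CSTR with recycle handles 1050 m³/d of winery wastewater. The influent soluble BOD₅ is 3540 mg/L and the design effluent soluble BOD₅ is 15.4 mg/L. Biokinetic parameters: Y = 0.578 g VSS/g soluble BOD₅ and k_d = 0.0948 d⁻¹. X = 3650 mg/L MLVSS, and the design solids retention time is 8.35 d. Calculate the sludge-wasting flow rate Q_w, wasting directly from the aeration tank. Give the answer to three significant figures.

Q_w ≈ 327 m³/d

Rearranging the biomass balance for a CMAS with decay, V = Y·Q·ΔS·θ_c / [X·(1+k_d θ_c)] = 0.578 × 1050 × (3540 − 15.4) × 8.35 / [3650 × (1 + 0.0948 × 8.35)] = 1.79×10^7 / 6539 = 2731 m³.
With mixed-liquor wasting, θ_c = V/Q_w, so Q_w = V/θ_c = 2731/8.35 = 327.1 m³/d.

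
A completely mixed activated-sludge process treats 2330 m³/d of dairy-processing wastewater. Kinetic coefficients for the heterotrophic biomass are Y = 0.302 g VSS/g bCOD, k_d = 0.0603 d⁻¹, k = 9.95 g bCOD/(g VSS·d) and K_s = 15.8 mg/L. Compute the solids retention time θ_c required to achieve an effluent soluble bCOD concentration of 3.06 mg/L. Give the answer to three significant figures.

θ_c ≈ 2.34 d

At the target effluent, Y k S/(K_s+S) = 0.302×9.95×3.06/18.86 = 0.4875 d⁻¹.
θ_c = 1/(μ − k_d) = 1/(0.4875 − 0.0603) = 1/0.4272 = 2.341 d.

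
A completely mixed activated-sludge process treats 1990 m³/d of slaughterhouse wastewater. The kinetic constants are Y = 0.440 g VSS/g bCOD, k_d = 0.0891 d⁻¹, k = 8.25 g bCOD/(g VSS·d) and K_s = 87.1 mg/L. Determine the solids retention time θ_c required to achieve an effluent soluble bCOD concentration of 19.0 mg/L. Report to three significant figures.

Specific growth rate at S = 19.0 mg/L: μ = YkS/(K_s+S) = 0.440·8.25·19.0/(87.1+19.0) = 0.6500 d⁻¹.
1/θ_c = 0.6500 − 0.0891 = 0.5609 d⁻¹, so θ_c = 1.783 d.

θ_c ≈ 1.78 d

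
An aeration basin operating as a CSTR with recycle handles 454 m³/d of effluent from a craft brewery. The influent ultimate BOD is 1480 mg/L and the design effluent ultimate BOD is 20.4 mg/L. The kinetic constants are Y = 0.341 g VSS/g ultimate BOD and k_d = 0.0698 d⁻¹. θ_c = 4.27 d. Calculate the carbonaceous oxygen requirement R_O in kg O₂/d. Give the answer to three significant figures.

R_O ≈ 415 kg O₂/d

Y_obs = Y / (1 + k_d θ_c) = 0.341 / (1 + 0.0698 × 4.27) = 0.341 / 1.298 = 0.2627.
Substrate removed = Q·(S₀ − S) = 454 m³/d × (1480 − 20.4) g/m³ = 6.63×10^5 g/d = 662.7 kg/d.
Biomass synthesised: P_X = Y_obs × 662.7 = 174.1 kg VSS/d.
R_O = Q·(S₀ − S) − 1.42·P_X = 662.7 − 1.42 × 174.1 = 415.5 kg O₂/d.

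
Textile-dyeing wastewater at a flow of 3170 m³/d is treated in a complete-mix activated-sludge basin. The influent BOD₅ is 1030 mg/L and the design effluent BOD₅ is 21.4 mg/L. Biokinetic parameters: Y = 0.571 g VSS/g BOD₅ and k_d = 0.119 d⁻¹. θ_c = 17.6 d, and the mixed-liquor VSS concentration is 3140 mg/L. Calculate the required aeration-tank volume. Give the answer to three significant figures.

Steady-state biomass mass balance: V·X·(1 + k_d·θ_c) = Y·Q·(S₀ − S)·θ_c, so V = 0.571 × 3170 × (1030 − 21.4) × 17.6 / [3140 × (1 + 0.119 × 17.6)] = 3.21×10^7 / 9716 = 3307 m³.

V ≈ 3310 m³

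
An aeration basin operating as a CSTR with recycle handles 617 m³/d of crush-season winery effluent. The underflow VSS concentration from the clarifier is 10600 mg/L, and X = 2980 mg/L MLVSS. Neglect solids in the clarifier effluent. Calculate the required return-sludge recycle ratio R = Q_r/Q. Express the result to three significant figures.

R ≈ 0.391

R = Q_r/Q = X/(X_r − X) = 2980 / (10600 − 2980) = 0.3911.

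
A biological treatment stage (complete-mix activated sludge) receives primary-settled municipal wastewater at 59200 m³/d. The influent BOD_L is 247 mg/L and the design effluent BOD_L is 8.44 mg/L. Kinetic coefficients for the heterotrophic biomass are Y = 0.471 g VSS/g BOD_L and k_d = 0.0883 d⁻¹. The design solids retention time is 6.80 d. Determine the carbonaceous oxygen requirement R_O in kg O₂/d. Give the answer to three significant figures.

Observed yield with endogenous decay: Y_obs = Y / (1 + k_d·θ_c) = 0.471 / (1 + 0.0883 × 6.80) = 0.471 / 1.600 = 0.2943 g VSS/g BOD_L.
ΔS = 247 − 8.44 = 238.6 mg/L, so the substrate removal rate is 59200 × 238.6/1000 = 14123 kg BOD_L/d.
P_X = Y_obs·Q·(S₀ − S) = 0.2943 × 14123 = 4156 kg VSS/d.
Carbonaceous O₂ demand = substrate oxidised − cell-mass equivalent = 14123 − 1.42 × 4156 = 8221 kg O₂/d.

R_O ≈ 8220 kg O₂/d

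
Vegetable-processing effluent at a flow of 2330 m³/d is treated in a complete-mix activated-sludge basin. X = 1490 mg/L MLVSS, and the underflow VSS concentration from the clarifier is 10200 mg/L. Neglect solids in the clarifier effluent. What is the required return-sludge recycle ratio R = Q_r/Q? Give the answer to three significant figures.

R ≈ 0.171

Solids balance on the clarifier gives (1+R)X = R·X_r, so R = X/(X_r − X) = 1490 / (10200 − 1490) = 0.1711.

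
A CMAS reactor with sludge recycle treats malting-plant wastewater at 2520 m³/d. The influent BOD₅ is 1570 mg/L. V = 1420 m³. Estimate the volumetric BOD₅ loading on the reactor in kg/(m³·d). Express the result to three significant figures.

Volumetric loading L_v = Q·S₀ / V = 2520 × 1570 g/m³ / 1420 m³ = 2786 g/(m³·d) = 2.786 kg BOD₅/(m³·d).

L_v ≈ 2.79 kg BOD₅/(m³·d)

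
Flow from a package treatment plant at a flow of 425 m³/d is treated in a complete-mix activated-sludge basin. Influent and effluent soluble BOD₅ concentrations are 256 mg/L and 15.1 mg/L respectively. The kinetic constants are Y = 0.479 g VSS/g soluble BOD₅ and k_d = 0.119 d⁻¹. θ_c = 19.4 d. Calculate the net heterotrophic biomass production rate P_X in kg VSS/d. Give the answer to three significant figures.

P_X ≈ 14.8 kg VSS/d

Correct the yield for decay: Y_obs = Y/(1 + k_d θ_c) = 0.479 / (1 + 0.119 × 19.4) = 0.479 / 3.309 = 0.1448.
Substrate removed = Q·(S₀ − S) = 425 m³/d × (256 − 15.1) g/m³ = 1.02×10^5 g/d = 102.4 kg/d.
Net biomass production P_X = Y_obs × Q·(S₀ − S) = 0.1448 × 102.4 = 14.82 kg VSS/d.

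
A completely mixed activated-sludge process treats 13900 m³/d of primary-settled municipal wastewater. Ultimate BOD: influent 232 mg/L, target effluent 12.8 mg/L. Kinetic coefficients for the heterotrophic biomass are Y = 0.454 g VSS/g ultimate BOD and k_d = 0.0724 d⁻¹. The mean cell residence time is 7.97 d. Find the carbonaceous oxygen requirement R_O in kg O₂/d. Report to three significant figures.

R_O ≈ 1800 kg O₂/d

Observed yield with endogenous decay: Y_obs = Y / (1 + k_d·θ_c) = 0.454 / (1 + 0.0724 × 7.97) = 0.454 / 1.577 = 0.2879 g VSS/g ultimate BOD.
ΔS = 232 − 12.8 = 219.2 mg/L, so the substrate removal rate is 13900 × 219.2/1000 = 3047 kg ultimate BOD/d.
Biomass synthesised: P_X = Y_obs × 3047 = 877.1 kg VSS/d.
R_O = Q·ΔS − 1.42 P_X = 3047 − 1246 = 1801 kg O₂/d.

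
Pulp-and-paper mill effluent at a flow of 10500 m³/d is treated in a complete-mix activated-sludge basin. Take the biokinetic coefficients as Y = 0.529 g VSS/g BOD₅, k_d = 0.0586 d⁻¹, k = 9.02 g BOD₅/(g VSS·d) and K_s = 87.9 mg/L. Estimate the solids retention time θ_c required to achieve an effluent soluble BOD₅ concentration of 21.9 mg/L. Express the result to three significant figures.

At the target effluent, Y k S/(K_s+S) = 0.529×9.02×21.9/109.8 = 0.9517 d⁻¹.
Then 1/θ_c = μ − k_d = 0.9517 − 0.0586 = 0.8931 d⁻¹, giving θ_c = 1.120 d.

θ_c ≈ 1.12 d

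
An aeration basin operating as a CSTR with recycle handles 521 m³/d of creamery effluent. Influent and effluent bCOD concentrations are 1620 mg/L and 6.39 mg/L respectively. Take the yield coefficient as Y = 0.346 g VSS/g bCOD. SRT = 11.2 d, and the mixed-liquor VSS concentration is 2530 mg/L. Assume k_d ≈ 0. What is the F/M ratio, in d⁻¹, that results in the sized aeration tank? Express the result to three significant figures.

V·X = Y·Q·ΔS·θ_c gives V = 0.346 × 521 × (1620 − 6.39) × 11.2 / 2530 = 1288 m³.
Food-to-microorganism ratio F/M = Q S₀ / (V X) = 521 × 1620 / (1288 × 2530) = 0.2591 d⁻¹.

F/M ≈ 0.259 d⁻¹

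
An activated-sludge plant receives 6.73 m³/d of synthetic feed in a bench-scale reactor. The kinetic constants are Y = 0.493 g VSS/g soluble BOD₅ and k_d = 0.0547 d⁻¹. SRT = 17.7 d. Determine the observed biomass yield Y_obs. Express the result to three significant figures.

Y_obs ≈ 0.250 g VSS/g soluble BOD₅

Correct the yield for decay: Y_obs = Y/(1 + k_d θ_c) = 0.493 / (1 + 0.0547 × 17.7) = 0.493 / 1.968 = 0.2505.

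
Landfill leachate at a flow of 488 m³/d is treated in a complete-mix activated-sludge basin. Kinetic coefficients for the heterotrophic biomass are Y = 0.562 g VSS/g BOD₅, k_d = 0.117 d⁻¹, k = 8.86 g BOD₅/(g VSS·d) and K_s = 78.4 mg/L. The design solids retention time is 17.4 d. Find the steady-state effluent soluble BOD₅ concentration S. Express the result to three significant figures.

S ≈ 2.85 mg/L

Effluent substrate depends only on kinetics and SRT: S = K_s(1 + k_d θ_c) / [θ_c(Yk − k_d) − 1] = 78.4 × (1 + 0.117 × 17.4) / [17.4 × (0.562 × 8.86 − 0.117) − 1] = 238.0 / 83.60 = 2.847 mg/L.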